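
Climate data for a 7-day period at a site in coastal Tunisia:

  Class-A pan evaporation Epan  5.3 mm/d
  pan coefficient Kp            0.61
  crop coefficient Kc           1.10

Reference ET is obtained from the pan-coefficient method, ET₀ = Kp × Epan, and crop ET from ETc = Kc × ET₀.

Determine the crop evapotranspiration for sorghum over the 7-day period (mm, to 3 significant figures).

ET₀ = 0.61 × 5.3 = 3.2330 mm/d
ETc = Kc × ET₀ = 1.10 × 3.2330 = 3.5563 mm/d
Over 7 days: 3.5563 × 7 = 24.894 mm

24.9 mm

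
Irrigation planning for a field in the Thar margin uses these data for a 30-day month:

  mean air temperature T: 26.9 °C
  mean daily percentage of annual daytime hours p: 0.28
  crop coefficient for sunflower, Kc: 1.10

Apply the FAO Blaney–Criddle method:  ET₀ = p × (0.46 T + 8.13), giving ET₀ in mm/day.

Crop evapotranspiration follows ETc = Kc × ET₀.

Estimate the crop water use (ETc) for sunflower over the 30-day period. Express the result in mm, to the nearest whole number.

189 mm

ET₀ = 0.28 × (0.46 × 26.9 + 8.13) = 0.28 × 20.504 = 5.7411 mm/d
ETc = Kc × ET₀ = 1.10 × 5.7411 = 6.3152 mm/d
Over 30 days: 6.3152 × 30 = 189.456 mm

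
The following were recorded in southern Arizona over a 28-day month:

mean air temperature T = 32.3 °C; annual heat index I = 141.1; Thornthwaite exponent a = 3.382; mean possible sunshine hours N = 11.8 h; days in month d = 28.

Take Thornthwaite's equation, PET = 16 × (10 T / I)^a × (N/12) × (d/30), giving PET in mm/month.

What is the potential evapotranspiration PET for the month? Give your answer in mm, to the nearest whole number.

10T/I = 10 × 32.3 / 141.1 = 2.2892
(10T/I)^a = 2.2892^3.382 = 16.4608
Uncorrected PET = 16 × 16.4608 = 263.373 mm
Correction = (N/12)(d/30) = (11.8/12)(28/30) = 0.9178
PET = 263.373 × 0.9178 = 241.724 mm/month

242 mm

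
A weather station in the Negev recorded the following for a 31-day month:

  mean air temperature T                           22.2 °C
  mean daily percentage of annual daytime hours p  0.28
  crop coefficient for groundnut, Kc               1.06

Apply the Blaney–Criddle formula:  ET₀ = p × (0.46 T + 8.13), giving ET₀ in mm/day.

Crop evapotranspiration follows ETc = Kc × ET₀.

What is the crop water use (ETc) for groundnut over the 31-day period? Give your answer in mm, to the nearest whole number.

169 mm

ET₀ = 0.28 × (0.46 × 22.2 + 8.13) = 0.28 × 18.342 = 5.1358 mm/d
ETc = Kc × ET₀ = 1.06 × 5.1358 = 5.4439 mm/d
Over 31 days: 5.4439 × 31 = 168.761 mm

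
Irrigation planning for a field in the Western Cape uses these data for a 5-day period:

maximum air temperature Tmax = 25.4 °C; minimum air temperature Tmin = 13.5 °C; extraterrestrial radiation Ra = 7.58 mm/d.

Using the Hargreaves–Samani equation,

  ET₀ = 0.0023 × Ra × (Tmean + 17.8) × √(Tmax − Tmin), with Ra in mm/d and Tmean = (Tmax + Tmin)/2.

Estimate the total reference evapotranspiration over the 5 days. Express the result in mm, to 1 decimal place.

Tmean = (25.4 + 13.5)/2 = 19.45 °C
ET₀ = 0.0023 × 7.58 × (19.45 + 17.8) × √11.9 = 0.0023 × 7.58 × 37.25 × 3.4496 = 2.2402 mm/d
Over 5 days: 2.2402 × 5 = 11.201 mm

11.2 mm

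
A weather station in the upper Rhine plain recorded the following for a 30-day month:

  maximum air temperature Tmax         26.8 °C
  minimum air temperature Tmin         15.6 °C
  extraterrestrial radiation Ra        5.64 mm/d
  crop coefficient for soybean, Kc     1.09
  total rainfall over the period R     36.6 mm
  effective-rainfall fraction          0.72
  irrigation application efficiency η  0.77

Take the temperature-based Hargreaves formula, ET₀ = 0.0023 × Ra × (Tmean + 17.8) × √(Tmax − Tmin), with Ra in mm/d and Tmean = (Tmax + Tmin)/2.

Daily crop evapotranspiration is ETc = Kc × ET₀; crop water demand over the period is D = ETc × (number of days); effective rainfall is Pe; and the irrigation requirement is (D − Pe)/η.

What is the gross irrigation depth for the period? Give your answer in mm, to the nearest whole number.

Tmean = (26.8 + 15.6)/2 = 21.20 °C
ET₀ = 0.0023 × 5.64 × (21.20 + 17.8) × √11.2 = 0.0023 × 5.64 × 39.00 × 3.3466 = 1.6931 mm/d
ETc = Kc × ET₀ = 1.09 × 1.6931 = 1.8455 mm/d
Crop demand D = ETc × 30 d = 1.8455 × 30 = 55.365 mm
Pe = 0.72 × 36.6 = 26.352 mm
D − Pe = 55.365 − 26.352 = 29.013 mm
Gross irrigation = 29.013 / 0.77 = 37.679 mm

38 mm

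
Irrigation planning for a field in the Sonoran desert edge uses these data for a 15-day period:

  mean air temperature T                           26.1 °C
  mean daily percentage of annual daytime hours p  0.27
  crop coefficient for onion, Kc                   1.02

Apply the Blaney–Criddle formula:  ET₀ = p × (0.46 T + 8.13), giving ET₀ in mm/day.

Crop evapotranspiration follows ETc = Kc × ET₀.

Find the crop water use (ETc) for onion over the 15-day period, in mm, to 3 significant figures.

ET₀ = 0.27 × (0.46 × 26.1 + 8.13) = 0.27 × 20.136 = 5.4367 mm/d
ETc = Kc × ET₀ = 1.02 × 5.4367 = 5.5454 mm/d
Over 15 days: 5.5454 × 15 = 83.181 mm

83.2 mm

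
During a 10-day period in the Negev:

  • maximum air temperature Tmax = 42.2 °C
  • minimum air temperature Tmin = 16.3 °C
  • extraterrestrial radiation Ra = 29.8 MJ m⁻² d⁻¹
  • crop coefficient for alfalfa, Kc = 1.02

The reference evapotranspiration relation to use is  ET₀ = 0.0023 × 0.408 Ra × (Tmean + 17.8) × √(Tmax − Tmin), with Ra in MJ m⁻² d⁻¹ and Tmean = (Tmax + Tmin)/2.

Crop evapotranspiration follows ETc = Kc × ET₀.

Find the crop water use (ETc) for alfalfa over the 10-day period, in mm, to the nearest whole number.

68 mm

Tmean = (42.2 + 16.3)/2 = 29.25 °C
0.408 Ra = 0.408 × 29.8 = 12.1584 mm/d equivalent
ET₀ = 0.0023 × 12.1584 × (29.25 + 17.8) × √25.9 = 0.0023 × 12.1584 × 47.05 × 5.0892 = 6.6960 mm/d
ETc = Kc × ET₀ = 1.02 × 6.6960 = 6.8299 mm/d
Over 10 days: 6.8299 × 10 = 68.299 mm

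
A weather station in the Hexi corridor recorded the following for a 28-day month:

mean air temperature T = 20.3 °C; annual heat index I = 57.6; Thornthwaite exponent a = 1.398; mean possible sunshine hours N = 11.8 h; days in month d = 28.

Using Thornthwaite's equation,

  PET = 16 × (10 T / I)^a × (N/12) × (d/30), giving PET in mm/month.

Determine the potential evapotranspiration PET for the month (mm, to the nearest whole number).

85 mm

10T/I = 10 × 20.3 / 57.6 = 3.5243
(10T/I)^a = 3.5243^1.398 = 5.8185
Uncorrected PET = 16 × 5.8185 = 93.096 mm
Correction = (N/12)(d/30) = (11.8/12)(28/30) = 0.9178
PET = 93.096 × 0.9178 = 85.444 mm/month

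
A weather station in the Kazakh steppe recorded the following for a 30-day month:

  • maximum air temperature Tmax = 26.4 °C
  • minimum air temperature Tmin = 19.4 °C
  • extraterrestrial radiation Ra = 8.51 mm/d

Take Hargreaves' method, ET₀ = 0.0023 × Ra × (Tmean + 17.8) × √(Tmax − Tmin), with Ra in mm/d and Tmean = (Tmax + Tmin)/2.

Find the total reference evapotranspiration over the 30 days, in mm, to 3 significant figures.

63.2 mm

Tmean = (26.4 + 19.4)/2 = 22.90 °C
ET₀ = 0.0023 × 8.51 × (22.90 + 17.8) × √7.0 = 0.0023 × 8.51 × 40.70 × 2.6458 = 2.1077 mm/d
Over 30 days: 2.1077 × 30 = 63.231 mm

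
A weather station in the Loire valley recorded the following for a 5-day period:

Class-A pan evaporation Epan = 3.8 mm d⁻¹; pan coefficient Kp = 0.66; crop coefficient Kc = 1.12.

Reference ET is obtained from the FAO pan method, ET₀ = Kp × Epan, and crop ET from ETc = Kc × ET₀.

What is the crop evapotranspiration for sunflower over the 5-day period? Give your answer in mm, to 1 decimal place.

14.0 mm

ET₀ = 0.66 × 3.8 = 2.5080 mm/d
ETc = Kc × ET₀ = 1.12 × 2.5080 = 2.8090 mm/d
Over 5 days: 2.8090 × 5 = 14.045 mm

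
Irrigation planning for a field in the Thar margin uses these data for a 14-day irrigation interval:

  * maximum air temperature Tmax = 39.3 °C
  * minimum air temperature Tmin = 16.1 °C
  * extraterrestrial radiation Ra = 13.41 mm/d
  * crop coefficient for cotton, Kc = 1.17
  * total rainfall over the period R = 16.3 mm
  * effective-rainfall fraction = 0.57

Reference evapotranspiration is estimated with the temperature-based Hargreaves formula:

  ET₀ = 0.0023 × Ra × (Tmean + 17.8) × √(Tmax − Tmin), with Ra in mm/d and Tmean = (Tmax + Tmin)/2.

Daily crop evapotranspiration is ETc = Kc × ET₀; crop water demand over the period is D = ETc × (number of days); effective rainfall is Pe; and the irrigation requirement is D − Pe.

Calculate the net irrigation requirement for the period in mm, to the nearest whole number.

101 mm

Tmean = (39.3 + 16.1)/2 = 27.70 °C
ET₀ = 0.0023 × 13.41 × (27.70 + 17.8) × √23.2 = 0.0023 × 13.41 × 45.50 × 4.8166 = 6.7594 mm/d
ETc = Kc × ET₀ = 1.17 × 6.7594 = 7.9085 mm/d
Crop demand D = ETc × 14 d = 7.9085 × 14 = 110.719 mm
Pe = 0.57 × 16.3 = 9.291 mm
D − Pe = 110.719 − 9.291 = 101.428 mm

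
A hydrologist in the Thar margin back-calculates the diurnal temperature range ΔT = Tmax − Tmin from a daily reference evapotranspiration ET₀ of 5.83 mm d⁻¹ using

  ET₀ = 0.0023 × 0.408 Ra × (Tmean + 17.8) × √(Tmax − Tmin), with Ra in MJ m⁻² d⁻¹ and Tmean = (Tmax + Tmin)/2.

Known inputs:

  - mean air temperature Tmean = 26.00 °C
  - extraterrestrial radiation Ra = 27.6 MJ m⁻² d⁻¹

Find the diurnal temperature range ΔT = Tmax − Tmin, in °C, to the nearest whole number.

26 °C

√ΔT = ET₀ / [0.0023 × 0.408 × Ra × (Tmean+17.8)] = 5.83 / (0.0023 × 11.2608 × 43.80) = 5.1392
ΔT = 5.1392² = 26.411 °C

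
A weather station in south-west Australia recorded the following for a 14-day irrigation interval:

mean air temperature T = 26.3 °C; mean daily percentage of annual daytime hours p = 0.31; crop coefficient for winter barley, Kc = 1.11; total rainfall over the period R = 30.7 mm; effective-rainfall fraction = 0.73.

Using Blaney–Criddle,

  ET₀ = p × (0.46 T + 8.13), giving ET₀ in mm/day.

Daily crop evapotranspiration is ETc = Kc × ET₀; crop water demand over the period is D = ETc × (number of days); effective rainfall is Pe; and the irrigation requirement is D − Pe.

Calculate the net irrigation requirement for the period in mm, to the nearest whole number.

ET₀ = 0.31 × (0.46 × 26.3 + 8.13) = 0.31 × 20.228 = 6.2707 mm/d
ETc = Kc × ET₀ = 1.11 × 6.2707 = 6.9605 mm/d
Crop demand D = ETc × 14 d = 6.9605 × 14 = 97.447 mm
Pe = 0.73 × 30.7 = 22.411 mm
D − Pe = 97.447 − 22.411 = 75.036 mm

75 mm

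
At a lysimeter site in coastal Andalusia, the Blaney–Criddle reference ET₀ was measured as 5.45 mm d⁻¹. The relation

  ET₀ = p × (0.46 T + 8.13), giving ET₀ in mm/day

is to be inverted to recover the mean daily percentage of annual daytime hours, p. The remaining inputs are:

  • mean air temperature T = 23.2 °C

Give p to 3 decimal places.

0.290

p = ET₀ / (0.46 T + 8.13) = 5.45 / (0.46 × 23.2 + 8.13) = 5.45 / 18.802 = 0.2899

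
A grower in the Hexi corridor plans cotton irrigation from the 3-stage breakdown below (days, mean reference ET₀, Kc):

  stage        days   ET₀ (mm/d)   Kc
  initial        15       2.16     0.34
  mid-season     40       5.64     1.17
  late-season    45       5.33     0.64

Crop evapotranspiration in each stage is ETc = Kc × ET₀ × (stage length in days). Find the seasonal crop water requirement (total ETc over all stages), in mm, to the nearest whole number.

initial: 0.34 × 2.16 × 15 = 11.02 mm
mid-season: 1.17 × 5.64 × 40 = 263.95 mm
late-season: 0.64 × 5.33 × 45 = 153.50 mm
Seasonal total = 428.47 mm

428 mm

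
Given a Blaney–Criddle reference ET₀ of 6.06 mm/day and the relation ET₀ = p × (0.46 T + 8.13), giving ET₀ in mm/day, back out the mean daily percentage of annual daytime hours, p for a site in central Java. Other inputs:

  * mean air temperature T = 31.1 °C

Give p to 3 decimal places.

0.270

p = ET₀ / (0.46 T + 8.13) = 6.06 / (0.46 × 31.1 + 8.13) = 6.06 / 22.436 = 0.2701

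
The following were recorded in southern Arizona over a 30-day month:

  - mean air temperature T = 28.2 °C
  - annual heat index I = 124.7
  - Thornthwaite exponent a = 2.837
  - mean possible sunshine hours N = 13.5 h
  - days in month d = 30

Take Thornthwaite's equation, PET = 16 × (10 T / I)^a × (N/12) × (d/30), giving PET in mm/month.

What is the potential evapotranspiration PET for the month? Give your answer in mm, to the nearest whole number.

10T/I = 10 × 28.2 / 124.7 = 2.2614
(10T/I)^a = 2.2614^2.837 = 10.1244
Uncorrected PET = 16 × 10.1244 = 161.990 mm
Correction = (N/12)(d/30) = (13.5/12)(30/30) = 1.1250
PET = 161.990 × 1.1250 = 182.239 mm/month

182 mm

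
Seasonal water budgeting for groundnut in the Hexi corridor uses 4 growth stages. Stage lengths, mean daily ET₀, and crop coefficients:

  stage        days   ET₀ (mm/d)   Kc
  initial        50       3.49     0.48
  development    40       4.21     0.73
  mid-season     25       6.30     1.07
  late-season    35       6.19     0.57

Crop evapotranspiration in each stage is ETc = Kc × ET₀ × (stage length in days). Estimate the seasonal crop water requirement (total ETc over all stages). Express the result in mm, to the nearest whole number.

initial: 0.48 × 3.49 × 50 = 83.76 mm
development: 0.73 × 4.21 × 40 = 122.93 mm
mid-season: 1.07 × 6.30 × 25 = 168.53 mm
late-season: 0.57 × 6.19 × 35 = 123.49 mm
Seasonal total = 498.71 mm

499 mm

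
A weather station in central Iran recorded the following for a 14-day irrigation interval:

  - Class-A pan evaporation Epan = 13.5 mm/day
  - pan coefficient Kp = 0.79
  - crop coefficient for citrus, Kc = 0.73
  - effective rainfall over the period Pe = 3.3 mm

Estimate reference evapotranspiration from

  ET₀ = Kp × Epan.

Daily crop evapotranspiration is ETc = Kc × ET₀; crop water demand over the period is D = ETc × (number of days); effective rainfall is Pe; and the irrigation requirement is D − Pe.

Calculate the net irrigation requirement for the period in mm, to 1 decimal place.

105.7 mm

ET₀ = 0.79 × 13.5 = 10.6650 mm/d
ETc = Kc × ET₀ = 0.73 × 10.6650 = 7.7855 mm/d
Crop demand D = ETc × 14 d = 7.7855 × 14 = 108.997 mm
D − Pe = 108.997 − 3.3 = 105.697 mm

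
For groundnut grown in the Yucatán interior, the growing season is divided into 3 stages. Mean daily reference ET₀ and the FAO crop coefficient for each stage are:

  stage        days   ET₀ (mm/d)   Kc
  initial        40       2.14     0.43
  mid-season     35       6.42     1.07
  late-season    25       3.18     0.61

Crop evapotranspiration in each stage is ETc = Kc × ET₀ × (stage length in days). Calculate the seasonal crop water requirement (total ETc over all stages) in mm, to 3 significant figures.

initial: 0.43 × 2.14 × 40 = 36.81 mm
mid-season: 1.07 × 6.42 × 35 = 240.43 mm
late-season: 0.61 × 3.18 × 25 = 48.50 mm
Seasonal total = 325.74 mm

326 mm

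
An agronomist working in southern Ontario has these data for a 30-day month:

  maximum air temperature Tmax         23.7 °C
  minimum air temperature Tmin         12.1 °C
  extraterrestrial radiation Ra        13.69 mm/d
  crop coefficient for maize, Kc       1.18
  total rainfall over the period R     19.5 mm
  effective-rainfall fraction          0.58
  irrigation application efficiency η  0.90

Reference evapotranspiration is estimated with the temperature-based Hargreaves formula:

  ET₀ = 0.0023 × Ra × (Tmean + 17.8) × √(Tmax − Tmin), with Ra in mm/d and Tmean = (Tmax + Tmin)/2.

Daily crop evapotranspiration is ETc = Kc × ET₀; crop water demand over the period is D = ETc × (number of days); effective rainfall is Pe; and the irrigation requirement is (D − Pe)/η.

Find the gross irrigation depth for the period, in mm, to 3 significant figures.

138 mm

Tmean = (23.7 + 12.1)/2 = 17.90 °C
ET₀ = 0.0023 × 13.69 × (17.90 + 17.8) × √11.6 = 0.0023 × 13.69 × 35.70 × 3.4059 = 3.8285 mm/d
ETc = Kc × ET₀ = 1.18 × 3.8285 = 4.5176 mm/d
Crop demand D = ETc × 30 d = 4.5176 × 30 = 135.528 mm
Pe = 0.58 × 19.5 = 11.310 mm
D − Pe = 135.528 − 11.310 = 124.218 mm
Gross irrigation = 124.218 / 0.90 = 138.020 mm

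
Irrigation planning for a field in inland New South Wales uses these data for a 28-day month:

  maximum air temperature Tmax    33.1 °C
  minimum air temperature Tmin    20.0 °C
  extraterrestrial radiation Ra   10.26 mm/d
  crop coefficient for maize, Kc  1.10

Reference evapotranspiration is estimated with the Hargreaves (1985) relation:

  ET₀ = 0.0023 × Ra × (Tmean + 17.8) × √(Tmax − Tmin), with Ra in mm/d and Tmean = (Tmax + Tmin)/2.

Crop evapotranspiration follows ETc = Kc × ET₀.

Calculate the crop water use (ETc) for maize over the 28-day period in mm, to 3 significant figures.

Tmean = (33.1 + 20.0)/2 = 26.55 °C
ET₀ = 0.0023 × 10.26 × (26.55 + 17.8) × √13.1 = 0.0023 × 10.26 × 44.35 × 3.6194 = 3.7880 mm/d
ETc = Kc × ET₀ = 1.10 × 3.7880 = 4.1668 mm/d
Over 28 days: 4.1668 × 28 = 116.670 mm

117 mm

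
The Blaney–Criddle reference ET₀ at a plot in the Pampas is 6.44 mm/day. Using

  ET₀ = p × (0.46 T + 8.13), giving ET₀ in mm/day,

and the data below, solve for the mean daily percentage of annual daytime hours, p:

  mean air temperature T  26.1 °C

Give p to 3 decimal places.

0.320

p = ET₀ / (0.46 T + 8.13) = 6.44 / (0.46 × 26.1 + 8.13) = 6.44 / 20.136 = 0.3198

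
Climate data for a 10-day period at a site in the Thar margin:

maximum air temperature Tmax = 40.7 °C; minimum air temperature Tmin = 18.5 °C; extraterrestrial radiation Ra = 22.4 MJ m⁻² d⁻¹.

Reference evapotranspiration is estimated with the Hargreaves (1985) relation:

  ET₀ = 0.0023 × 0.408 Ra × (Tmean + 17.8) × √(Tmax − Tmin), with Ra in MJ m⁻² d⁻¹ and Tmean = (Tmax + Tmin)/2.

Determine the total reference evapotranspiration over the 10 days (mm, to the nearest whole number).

47 mm

Tmean = (40.7 + 18.5)/2 = 29.60 °C
0.408 Ra = 0.408 × 22.4 = 9.1392 mm/d equivalent
ET₀ = 0.0023 × 9.1392 × (29.60 + 17.8) × √22.2 = 0.0023 × 9.1392 × 47.40 × 4.7117 = 4.6945 mm/d
Over 10 days: 4.6945 × 10 = 46.945 mm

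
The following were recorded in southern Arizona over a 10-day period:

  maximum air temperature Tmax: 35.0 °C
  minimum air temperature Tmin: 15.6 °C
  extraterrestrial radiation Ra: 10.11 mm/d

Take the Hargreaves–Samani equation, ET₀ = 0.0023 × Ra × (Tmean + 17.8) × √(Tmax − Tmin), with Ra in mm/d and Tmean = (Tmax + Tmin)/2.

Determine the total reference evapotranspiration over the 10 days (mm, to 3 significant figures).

Tmean = (35.0 + 15.6)/2 = 25.30 °C
ET₀ = 0.0023 × 10.11 × (25.30 + 17.8) × √19.4 = 0.0023 × 10.11 × 43.10 × 4.4045 = 4.4142 mm/d
Over 10 days: 4.4142 × 10 = 44.142 mm

44.1 mm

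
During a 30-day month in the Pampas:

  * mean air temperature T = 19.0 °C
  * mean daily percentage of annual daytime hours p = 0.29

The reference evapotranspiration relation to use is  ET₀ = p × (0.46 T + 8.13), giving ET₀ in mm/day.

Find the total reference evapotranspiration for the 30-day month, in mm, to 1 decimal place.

ET₀ = 0.29 × (0.46 × 19.0 + 8.13) = 0.29 × 16.870 = 4.8923 mm/d
Monthly total = 4.8923 × 30 = 146.769 mm

146.8 mm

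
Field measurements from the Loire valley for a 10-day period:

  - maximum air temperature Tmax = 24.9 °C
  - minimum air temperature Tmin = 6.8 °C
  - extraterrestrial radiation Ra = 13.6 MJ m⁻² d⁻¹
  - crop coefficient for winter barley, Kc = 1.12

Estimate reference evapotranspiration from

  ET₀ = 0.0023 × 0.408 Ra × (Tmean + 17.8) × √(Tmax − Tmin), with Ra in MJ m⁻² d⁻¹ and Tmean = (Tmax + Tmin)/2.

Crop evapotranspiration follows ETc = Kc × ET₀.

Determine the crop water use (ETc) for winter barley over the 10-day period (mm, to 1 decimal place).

20.5 mm

Tmean = (24.9 + 6.8)/2 = 15.85 °C
0.408 Ra = 0.408 × 13.6 = 5.5488 mm/d equivalent
ET₀ = 0.0023 × 5.5488 × (15.85 + 17.8) × √18.1 = 0.0023 × 5.5488 × 33.65 × 4.2544 = 1.8270 mm/d
ETc = Kc × ET₀ = 1.12 × 1.8270 = 2.0462 mm/d
Over 10 days: 2.0462 × 10 = 20.462 mm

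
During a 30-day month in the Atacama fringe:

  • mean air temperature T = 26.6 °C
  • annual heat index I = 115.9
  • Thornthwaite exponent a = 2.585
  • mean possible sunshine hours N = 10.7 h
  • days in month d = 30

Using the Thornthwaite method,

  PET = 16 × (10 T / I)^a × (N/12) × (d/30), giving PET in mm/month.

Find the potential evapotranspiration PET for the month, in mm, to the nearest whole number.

122 mm

10T/I = 10 × 26.6 / 115.9 = 2.2951
(10T/I)^a = 2.2951^2.585 = 8.5639
Uncorrected PET = 16 × 8.5639 = 137.022 mm
Correction = (N/12)(d/30) = (10.7/12)(30/30) = 0.8917
PET = 137.022 × 0.8917 = 122.183 mm/month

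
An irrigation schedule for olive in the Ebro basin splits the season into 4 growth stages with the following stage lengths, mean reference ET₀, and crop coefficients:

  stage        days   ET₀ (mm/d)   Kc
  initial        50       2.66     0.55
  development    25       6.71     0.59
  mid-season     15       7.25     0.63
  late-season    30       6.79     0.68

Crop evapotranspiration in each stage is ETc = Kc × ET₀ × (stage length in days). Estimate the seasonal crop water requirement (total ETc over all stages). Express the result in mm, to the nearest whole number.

379 mm

initial: 0.55 × 2.66 × 50 = 73.15 mm
development: 0.59 × 6.71 × 25 = 98.97 mm
mid-season: 0.63 × 7.25 × 15 = 68.51 mm
late-season: 0.68 × 6.79 × 30 = 138.52 mm
Seasonal total = 379.15 mm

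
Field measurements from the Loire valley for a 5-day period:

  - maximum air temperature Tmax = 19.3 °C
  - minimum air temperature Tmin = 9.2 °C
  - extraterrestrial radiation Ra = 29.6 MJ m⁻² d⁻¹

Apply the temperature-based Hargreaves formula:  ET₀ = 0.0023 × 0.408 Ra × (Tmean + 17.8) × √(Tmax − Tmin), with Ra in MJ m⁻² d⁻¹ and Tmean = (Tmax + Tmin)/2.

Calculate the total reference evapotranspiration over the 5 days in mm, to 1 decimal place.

Tmean = (19.3 + 9.2)/2 = 14.25 °C
0.408 Ra = 0.408 × 29.6 = 12.0768 mm/d equivalent
ET₀ = 0.0023 × 12.0768 × (14.25 + 17.8) × √10.1 = 0.0023 × 12.0768 × 32.05 × 3.1780 = 2.8292 mm/d
Over 5 days: 2.8292 × 5 = 14.146 mm

14.1 mm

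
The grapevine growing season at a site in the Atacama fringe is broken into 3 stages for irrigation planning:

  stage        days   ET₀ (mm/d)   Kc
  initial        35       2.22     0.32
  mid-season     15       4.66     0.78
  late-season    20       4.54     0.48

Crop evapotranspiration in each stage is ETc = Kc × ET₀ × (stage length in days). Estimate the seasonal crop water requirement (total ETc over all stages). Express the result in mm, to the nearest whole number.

initial: 0.32 × 2.22 × 35 = 24.86 mm
mid-season: 0.78 × 4.66 × 15 = 54.52 mm
late-season: 0.48 × 4.54 × 20 = 43.58 mm
Seasonal total = 122.96 mm

123 mm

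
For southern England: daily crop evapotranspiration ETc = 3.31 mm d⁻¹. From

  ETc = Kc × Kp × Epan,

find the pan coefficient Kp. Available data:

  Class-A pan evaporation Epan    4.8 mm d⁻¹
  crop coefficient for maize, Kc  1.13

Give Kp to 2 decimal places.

ETc = Kc × Kp × Epan  ⇒  Kp = ETc / (Kc × Epan)
Kp = 3.31 / (1.13 × 4.8) = 3.31 / 5.424 = 0.6103

0.61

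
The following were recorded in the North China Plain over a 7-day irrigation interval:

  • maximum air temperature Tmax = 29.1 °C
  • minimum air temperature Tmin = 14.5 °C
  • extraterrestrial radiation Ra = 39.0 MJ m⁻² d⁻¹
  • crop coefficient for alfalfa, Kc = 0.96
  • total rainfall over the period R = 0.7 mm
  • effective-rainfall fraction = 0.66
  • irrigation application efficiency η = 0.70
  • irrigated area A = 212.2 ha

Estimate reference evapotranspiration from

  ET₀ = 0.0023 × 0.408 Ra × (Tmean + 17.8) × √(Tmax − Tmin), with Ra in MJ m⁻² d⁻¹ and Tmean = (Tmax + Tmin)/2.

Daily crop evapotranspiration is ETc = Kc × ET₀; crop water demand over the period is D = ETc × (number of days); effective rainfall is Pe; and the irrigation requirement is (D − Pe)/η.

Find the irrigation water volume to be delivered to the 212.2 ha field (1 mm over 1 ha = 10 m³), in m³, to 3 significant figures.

Tmean = (29.1 + 14.5)/2 = 21.80 °C
0.408 Ra = 0.408 × 39.0 = 15.9120 mm/d equivalent
ET₀ = 0.0023 × 15.9120 × (21.80 + 17.8) × √14.6 = 0.0023 × 15.9120 × 39.60 × 3.8210 = 5.5376 mm/d
ETc = Kc × ET₀ = 0.96 × 5.5376 = 5.3161 mm/d
Crop demand D = ETc × 7 d = 5.3161 × 7 = 37.213 mm
Pe = 0.66 × 0.7 = 0.462 mm
D − Pe = 37.213 − 0.462 = 36.751 mm
Gross irrigation = 36.751 / 0.70 = 52.501 mm
Volume = 52.501 mm × 212.2 ha × 10 = 111407.1 m³

111000 m³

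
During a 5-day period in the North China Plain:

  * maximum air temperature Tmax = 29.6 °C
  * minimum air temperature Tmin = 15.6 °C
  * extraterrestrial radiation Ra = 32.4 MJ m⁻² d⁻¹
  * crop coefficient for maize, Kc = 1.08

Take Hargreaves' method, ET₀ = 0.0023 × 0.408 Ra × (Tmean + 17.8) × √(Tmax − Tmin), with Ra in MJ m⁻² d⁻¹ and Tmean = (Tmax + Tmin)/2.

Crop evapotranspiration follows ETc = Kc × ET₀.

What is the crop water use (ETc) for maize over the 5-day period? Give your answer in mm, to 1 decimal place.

Tmean = (29.6 + 15.6)/2 = 22.60 °C
0.408 Ra = 0.408 × 32.4 = 13.2192 mm/d equivalent
ET₀ = 0.0023 × 13.2192 × (22.60 + 17.8) × √14.0 = 0.0023 × 13.2192 × 40.40 × 3.7417 = 4.5960 mm/d
ETc = Kc × ET₀ = 1.08 × 4.5960 = 4.9637 mm/d
Over 5 days: 4.9637 × 5 = 24.819 mm

24.8 mm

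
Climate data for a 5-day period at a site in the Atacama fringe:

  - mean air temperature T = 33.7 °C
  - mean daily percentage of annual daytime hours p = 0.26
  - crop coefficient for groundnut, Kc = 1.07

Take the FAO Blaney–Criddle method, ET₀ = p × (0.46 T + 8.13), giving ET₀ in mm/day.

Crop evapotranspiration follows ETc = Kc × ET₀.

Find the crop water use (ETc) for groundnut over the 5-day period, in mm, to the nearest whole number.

33 mm

ET₀ = 0.26 × (0.46 × 33.7 + 8.13) = 0.26 × 23.632 = 6.1443 mm/d
ETc = Kc × ET₀ = 1.07 × 6.1443 = 6.5744 mm/d
Over 5 days: 6.5744 × 5 = 32.872 mm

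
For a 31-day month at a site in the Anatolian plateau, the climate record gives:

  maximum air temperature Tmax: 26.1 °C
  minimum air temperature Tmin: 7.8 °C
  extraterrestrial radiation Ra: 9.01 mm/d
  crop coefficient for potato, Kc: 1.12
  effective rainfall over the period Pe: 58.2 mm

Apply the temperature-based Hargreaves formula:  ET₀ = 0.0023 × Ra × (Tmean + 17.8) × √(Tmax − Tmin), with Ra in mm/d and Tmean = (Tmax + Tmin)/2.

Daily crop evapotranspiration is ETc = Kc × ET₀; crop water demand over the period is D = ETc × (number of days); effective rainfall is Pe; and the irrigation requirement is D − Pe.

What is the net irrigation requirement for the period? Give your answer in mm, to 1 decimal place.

48.8 mm

Tmean = (26.1 + 7.8)/2 = 16.95 °C
ET₀ = 0.0023 × 9.01 × (16.95 + 17.8) × √18.3 = 0.0023 × 9.01 × 34.75 × 4.2778 = 3.0805 mm/d
ETc = Kc × ET₀ = 1.12 × 3.0805 = 3.4502 mm/d
Crop demand D = ETc × 31 d = 3.4502 × 31 = 106.956 mm
D − Pe = 106.956 − 58.2 = 48.756 mm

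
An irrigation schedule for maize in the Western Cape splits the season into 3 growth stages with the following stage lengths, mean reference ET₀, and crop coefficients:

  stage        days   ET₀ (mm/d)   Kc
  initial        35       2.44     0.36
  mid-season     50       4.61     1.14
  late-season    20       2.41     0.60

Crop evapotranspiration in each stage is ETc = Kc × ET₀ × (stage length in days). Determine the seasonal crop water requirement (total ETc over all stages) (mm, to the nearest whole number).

322 mm

initial: 0.36 × 2.44 × 35 = 30.74 mm
mid-season: 1.14 × 4.61 × 50 = 262.77 mm
late-season: 0.60 × 2.41 × 20 = 28.92 mm
Seasonal total = 322.43 mm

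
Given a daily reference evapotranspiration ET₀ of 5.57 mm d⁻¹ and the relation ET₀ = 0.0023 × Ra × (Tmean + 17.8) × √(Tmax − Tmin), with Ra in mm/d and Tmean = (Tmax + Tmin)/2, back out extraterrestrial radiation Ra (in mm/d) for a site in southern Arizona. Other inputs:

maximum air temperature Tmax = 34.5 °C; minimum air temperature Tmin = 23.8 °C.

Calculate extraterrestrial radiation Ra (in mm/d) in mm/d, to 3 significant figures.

Tmean = 29.15 °C; √ΔT = 3.2711
Ra = ET₀ / [0.0023 × (Tmean+17.8) × √ΔT] = 5.57 / (0.0023 × 46.95 × 3.2711) = 15.769 mm/d

15.8 mm/d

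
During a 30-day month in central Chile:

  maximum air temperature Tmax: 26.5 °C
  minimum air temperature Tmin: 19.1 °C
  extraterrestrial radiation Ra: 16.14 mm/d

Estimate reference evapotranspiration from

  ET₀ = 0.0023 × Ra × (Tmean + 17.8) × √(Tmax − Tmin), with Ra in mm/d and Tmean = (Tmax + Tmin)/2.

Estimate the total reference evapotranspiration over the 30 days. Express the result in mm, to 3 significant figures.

Tmean = (26.5 + 19.1)/2 = 22.80 °C
ET₀ = 0.0023 × 16.14 × (22.80 + 17.8) × √7.4 = 0.0023 × 16.14 × 40.60 × 2.7203 = 4.0999 mm/d
Over 30 days: 4.0999 × 30 = 122.997 mm

123 mm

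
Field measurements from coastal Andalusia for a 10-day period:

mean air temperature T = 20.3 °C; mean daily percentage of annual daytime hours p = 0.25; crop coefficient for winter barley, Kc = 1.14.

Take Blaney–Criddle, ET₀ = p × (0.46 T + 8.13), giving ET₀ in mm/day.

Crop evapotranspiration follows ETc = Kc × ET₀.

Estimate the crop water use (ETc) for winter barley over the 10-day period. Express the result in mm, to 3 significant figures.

49.8 mm

ET₀ = 0.25 × (0.46 × 20.3 + 8.13) = 0.25 × 17.468 = 4.3670 mm/d
ETc = Kc × ET₀ = 1.14 × 4.3670 = 4.9784 mm/d
Over 10 days: 4.9784 × 10 = 49.784 mm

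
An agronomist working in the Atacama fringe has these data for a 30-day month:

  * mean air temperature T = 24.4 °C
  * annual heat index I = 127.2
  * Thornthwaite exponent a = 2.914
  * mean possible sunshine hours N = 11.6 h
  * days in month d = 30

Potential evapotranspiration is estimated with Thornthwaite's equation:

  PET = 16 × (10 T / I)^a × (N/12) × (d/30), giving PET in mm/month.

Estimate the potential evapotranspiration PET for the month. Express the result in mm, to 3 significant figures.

103 mm

10T/I = 10 × 24.4 / 127.2 = 1.9182
(10T/I)^a = 1.9182^2.914 = 6.6735
Uncorrected PET = 16 × 6.6735 = 106.776 mm
Correction = (N/12)(d/30) = (11.6/12)(30/30) = 0.9667
PET = 106.776 × 0.9667 = 103.220 mm/month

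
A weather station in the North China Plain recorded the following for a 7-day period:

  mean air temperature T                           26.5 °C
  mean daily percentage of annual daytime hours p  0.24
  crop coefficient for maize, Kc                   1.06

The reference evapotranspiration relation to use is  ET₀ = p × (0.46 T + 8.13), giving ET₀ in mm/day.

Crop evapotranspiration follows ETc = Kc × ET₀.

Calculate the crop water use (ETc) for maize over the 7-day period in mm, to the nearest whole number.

36 mm

ET₀ = 0.24 × (0.46 × 26.5 + 8.13) = 0.24 × 20.320 = 4.8768 mm/d
ETc = Kc × ET₀ = 1.06 × 4.8768 = 5.1694 mm/d
Over 7 days: 5.1694 × 7 = 36.186 mm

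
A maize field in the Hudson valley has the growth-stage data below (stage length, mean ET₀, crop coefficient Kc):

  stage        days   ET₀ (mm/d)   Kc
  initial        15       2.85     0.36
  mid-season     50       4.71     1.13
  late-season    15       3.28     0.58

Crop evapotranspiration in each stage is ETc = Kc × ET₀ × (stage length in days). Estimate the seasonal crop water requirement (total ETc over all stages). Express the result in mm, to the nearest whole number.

310 mm

initial: 0.36 × 2.85 × 15 = 15.39 mm
mid-season: 1.13 × 4.71 × 50 = 266.12 mm
late-season: 0.58 × 3.28 × 15 = 28.54 mm
Seasonal total = 310.05 mm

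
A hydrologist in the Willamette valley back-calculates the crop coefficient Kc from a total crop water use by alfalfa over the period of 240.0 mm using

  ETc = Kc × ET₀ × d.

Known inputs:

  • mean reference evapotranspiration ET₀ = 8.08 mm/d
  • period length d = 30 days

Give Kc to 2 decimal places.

ETc = Kc × ET₀ × d  ⇒  Kc = ETc / (ET₀ × d)
Kc = 240.0 / (8.08 × 30) = 240.0 / 242.40 = 0.9901

0.99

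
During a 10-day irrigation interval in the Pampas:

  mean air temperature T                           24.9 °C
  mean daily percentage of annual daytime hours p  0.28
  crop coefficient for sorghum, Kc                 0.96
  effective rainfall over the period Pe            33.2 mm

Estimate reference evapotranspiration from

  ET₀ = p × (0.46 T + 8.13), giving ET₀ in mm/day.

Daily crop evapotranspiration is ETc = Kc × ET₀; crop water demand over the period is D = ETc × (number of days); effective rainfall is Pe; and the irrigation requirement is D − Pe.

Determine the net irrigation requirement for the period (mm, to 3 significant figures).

ET₀ = 0.28 × (0.46 × 24.9 + 8.13) = 0.28 × 19.584 = 5.4835 mm/d
ETc = Kc × ET₀ = 0.96 × 5.4835 = 5.2642 mm/d
Crop demand D = ETc × 10 d = 5.2642 × 10 = 52.642 mm
D − Pe = 52.642 − 33.2 = 19.442 mm

19.4 mm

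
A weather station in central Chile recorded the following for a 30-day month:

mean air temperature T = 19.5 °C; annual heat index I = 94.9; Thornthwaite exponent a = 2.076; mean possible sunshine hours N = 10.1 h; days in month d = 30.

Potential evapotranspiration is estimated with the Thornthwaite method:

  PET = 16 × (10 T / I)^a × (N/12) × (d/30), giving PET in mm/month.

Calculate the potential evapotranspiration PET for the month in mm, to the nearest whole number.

10T/I = 10 × 19.5 / 94.9 = 2.0548
(10T/I)^a = 2.0548^2.076 = 4.4597
Uncorrected PET = 16 × 4.4597 = 71.355 mm
Correction = (N/12)(d/30) = (10.1/12)(30/30) = 0.8417
PET = 71.355 × 0.8417 = 60.060 mm/month

60 mm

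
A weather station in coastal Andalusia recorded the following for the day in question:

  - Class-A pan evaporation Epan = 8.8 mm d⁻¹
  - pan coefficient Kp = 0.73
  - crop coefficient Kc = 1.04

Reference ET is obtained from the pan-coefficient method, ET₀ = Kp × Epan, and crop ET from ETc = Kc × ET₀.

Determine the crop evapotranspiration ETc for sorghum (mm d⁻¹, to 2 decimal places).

6.68 mm d⁻¹

ET₀ = 0.73 × 8.8 = 6.4240 mm/d
ETc = Kc × ET₀ = 1.04 × 6.4240 = 6.6810 mm/d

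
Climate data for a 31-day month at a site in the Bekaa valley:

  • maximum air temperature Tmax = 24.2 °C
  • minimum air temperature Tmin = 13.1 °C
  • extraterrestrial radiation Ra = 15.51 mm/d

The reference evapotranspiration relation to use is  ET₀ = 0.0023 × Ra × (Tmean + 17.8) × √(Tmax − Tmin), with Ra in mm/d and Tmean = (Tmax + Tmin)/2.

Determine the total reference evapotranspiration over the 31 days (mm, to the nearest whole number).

134 mm

Tmean = (24.2 + 13.1)/2 = 18.65 °C
ET₀ = 0.0023 × 15.51 × (18.65 + 17.8) × √11.1 = 0.0023 × 15.51 × 36.45 × 3.3317 = 4.3321 mm/d
Over 31 days: 4.3321 × 31 = 134.295 mm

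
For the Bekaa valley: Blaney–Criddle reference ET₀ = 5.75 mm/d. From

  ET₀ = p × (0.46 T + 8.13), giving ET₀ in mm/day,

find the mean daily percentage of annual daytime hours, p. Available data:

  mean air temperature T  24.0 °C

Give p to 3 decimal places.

p = ET₀ / (0.46 T + 8.13) = 5.75 / (0.46 × 24.0 + 8.13) = 5.75 / 19.170 = 0.2999

0.300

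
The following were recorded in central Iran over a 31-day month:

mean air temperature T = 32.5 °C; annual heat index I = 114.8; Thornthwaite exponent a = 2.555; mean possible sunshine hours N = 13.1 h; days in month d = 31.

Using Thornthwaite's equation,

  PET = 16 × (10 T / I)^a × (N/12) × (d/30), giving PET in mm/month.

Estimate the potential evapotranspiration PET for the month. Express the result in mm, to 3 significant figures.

10T/I = 10 × 32.5 / 114.8 = 2.8310
(10T/I)^a = 2.8310^2.555 = 14.2793
Uncorrected PET = 16 × 14.2793 = 228.469 mm
Correction = (N/12)(d/30) = (13.1/12)(31/30) = 1.1281
PET = 228.469 × 1.1281 = 257.736 mm/month

258 mm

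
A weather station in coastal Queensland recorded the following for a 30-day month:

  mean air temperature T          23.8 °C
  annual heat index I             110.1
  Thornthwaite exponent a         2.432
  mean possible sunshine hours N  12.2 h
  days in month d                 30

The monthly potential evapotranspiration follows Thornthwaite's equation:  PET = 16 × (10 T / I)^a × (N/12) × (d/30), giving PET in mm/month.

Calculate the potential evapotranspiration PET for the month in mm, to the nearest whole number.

10T/I = 10 × 23.8 / 110.1 = 2.1617
(10T/I)^a = 2.1617^2.432 = 6.5196
Uncorrected PET = 16 × 6.5196 = 104.314 mm
Correction = (N/12)(d/30) = (12.2/12)(30/30) = 1.0167
PET = 104.314 × 1.0167 = 106.056 mm/month

106 mm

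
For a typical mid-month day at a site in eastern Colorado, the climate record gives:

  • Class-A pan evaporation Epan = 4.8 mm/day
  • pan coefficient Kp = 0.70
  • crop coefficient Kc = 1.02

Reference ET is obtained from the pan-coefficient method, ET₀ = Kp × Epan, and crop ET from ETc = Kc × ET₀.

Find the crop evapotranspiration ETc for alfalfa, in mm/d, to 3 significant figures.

ET₀ = 0.70 × 4.8 = 3.3600 mm/d
ETc = Kc × ET₀ = 1.02 × 3.3600 = 3.4272 mm/d

3.43 mm/d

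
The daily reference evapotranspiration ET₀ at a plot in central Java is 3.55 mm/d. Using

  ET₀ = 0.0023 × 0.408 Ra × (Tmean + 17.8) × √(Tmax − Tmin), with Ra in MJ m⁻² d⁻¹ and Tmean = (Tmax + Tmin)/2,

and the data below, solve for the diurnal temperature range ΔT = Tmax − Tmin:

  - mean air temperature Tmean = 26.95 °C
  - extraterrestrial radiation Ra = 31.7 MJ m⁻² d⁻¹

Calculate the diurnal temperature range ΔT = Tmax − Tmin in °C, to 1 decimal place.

√ΔT = ET₀ / [0.0023 × 0.408 × Ra × (Tmean+17.8)] = 3.55 / (0.0023 × 12.9336 × 44.75) = 2.6668
ΔT = 2.6668² = 7.112 °C

7.1 °C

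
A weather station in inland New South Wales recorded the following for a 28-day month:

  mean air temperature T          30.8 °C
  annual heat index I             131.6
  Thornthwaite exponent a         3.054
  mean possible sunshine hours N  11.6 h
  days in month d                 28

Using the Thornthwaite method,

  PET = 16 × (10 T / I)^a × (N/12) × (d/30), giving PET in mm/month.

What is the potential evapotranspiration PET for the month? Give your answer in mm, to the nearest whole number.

194 mm

10T/I = 10 × 30.8 / 131.6 = 2.3404
(10T/I)^a = 2.3404^3.054 = 13.4218
Uncorrected PET = 16 × 13.4218 = 214.749 mm
Correction = (N/12)(d/30) = (11.6/12)(28/30) = 0.9022
PET = 214.749 × 0.9022 = 193.747 mm/month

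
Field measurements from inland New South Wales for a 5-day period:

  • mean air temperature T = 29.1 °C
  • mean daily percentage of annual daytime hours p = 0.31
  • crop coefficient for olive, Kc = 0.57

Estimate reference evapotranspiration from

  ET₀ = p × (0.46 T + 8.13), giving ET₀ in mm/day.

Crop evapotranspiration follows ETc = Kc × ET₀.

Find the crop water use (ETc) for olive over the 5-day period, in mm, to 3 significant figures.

19.0 mm

ET₀ = 0.31 × (0.46 × 29.1 + 8.13) = 0.31 × 21.516 = 6.6700 mm/d
ETc = Kc × ET₀ = 0.57 × 6.6700 = 3.8019 mm/d
Over 5 days: 3.8019 × 5 = 19.010 mm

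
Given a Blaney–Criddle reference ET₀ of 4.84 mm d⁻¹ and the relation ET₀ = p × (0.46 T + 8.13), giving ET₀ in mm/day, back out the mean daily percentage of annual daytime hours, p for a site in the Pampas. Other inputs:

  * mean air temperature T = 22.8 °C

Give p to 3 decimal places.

p = ET₀ / (0.46 T + 8.13) = 4.84 / (0.46 × 22.8 + 8.13) = 4.84 / 18.618 = 0.2600

0.260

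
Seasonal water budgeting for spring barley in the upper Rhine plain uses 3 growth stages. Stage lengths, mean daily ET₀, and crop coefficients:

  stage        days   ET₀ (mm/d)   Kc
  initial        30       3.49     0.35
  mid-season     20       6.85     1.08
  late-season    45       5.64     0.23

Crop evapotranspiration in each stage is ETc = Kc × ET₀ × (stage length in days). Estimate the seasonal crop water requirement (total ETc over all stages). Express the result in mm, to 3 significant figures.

initial: 0.35 × 3.49 × 30 = 36.65 mm
mid-season: 1.08 × 6.85 × 20 = 147.96 mm
late-season: 0.23 × 5.64 × 45 = 58.37 mm
Seasonal total = 242.98 mm

243 mm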